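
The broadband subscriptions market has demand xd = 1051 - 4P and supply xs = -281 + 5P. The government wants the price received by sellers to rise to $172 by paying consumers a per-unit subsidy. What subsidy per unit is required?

Required subsidy s = $54 per unit

At a seller price of 172, quantity supplied is -281 + 5·172 = 579.
Buyers absorb 579 only when they pay Pb with 1051 − 4·Pb = 579, i.e. Pb = 118.
s = Ps − Pb = 172 − 118 = 54.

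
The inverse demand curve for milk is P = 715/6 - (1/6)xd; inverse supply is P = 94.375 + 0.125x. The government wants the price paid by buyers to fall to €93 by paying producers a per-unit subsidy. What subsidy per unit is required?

At a buyer price of 93, quantity demanded is 715 − 6·93 = 157.
Sellers supply 157 only when they receive Ps = 94.375 + 0.125·157 = 114.
s = Ps − Pb = 114 − 93 = 21.

Required subsidy s = €21 per unit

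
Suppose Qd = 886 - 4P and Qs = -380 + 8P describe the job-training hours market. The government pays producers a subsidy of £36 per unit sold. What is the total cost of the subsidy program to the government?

Pre-subsidy: 886 - 4P = -380 + 8P gives P* = 105.5, Q* = 464.
With the subsidy, sellers receive Ps = Pb + 36 for each unit, where Pb is the price buyers pay.
Supply in terms of Pb becomes Qs = -380 + 8(Pb + 36) = -92 + 8Pb. Setting this equal to demand: 886 - 4Pb = -92 + 8Pb, so Pb = 81.5.
Sellers receive Ps = 81.5 + 36 = 117.5; Q' = 886 − 4·81.5 = 560.
Government outlay = subsidy × quantity = 36 × 560 = 20160.

Government cost = £20160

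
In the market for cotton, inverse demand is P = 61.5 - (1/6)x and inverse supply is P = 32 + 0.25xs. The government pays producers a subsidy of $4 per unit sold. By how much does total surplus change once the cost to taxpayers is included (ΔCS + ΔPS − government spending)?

Net change in total surplus = -$19.2

Pre-subsidy: 61.5 - (1/6)x = 32 + 0.25x gives x* = 70.8 and P* = 49.7.
With the subsidy, sellers receive Ps = Pb + 4 for each unit, where Pb is the price buyers pay.
On the curves, Pb = 61.5 - (1/6)x and Ps = 32 + 0.25x; the wedge Ps − Pb = 4 gives 32 + 0.25x − (61.5 - (1/6)x) = 4, so x' = 80.4.
Then Pb = 61.5 − (1/6)·80.4 = 48.1 and Ps = 32 + 0.25·80.4 = 52.1.
ΔCS = ½(70.8 + 80.4)(49.7 − 48.1) = 120.96; ΔPS = ½(70.8 + 80.4)(52.1 − 49.7) = 181.44.
Government spending = 4 × 80.4 = 321.6.
Net change = 120.96 + 181.44 − 321.6 = -19.2. The loss equals the DWL triangle ½·4·9.6.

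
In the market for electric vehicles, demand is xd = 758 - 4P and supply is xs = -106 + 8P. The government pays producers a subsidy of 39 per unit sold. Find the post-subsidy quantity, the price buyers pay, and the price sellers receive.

x' = 574; buyers pay 46; sellers receive 85

Pre-subsidy: 758 - 4P = -106 + 8P gives P* = 72, x* = 470.
With the subsidy, sellers receive Ps = Pb + 39 for each unit, where Pb is the price buyers pay.
Supply in terms of Pb becomes xs = -106 + 8(Pb + 39) = 206 + 8Pb. Setting this equal to demand: 758 - 4Pb = 206 + 8Pb, so Pb = 46.
Sellers receive Ps = 46 + 39 = 85; x' = 758 − 4·46 = 574.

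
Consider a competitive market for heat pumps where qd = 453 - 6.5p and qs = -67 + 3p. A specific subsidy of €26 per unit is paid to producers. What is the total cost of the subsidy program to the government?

Pre-subsidy: 453 - 6.5p = -67 + 3p gives p* = 1040/19, q* = 1847/19.
With the subsidy, sellers receive ps = pb + 26 for each unit, where pb is the price buyers pay.
Supply in terms of pb becomes qs = -67 + 3(pb + 26) = 11 + 3pb. Setting this equal to demand: 453 - 6.5pb = 11 + 3pb, so pb = 884/19.
Sellers receive ps = 884/19 + 26 = 1378/19; q' = 453 − 6.5·(884/19) = 2861/19.
Government outlay = subsidy × quantity = 26 × 2861/19 = 74386/19.

Government cost = 74386/19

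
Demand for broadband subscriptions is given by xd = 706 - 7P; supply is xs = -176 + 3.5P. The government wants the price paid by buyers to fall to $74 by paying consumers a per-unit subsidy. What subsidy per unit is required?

At a buyer price of 74, quantity demanded is 706 − 7·74 = 188.
Sellers supply 188 only when they receive Ps with -176 + 3.5·Ps = 188, i.e. Ps = 104.
s = Ps − Pb = 104 − 74 = 30.

Required subsidy s = $30 per unit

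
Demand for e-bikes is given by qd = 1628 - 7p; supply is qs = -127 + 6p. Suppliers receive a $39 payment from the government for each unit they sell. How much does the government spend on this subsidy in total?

Government cost = $31551

Pre-subsidy: 1628 - 7p = -127 + 6p gives p* = 135, q* = 683.
With the subsidy, sellers receive ps = pb + 39 for each unit, where pb is the price buyers pay.
Supply in terms of pb becomes qs = -127 + 6(pb + 39) = 107 + 6pb. Setting this equal to demand: 1628 - 7pb = 107 + 6pb, so pb = 117.
Sellers receive ps = 117 + 39 = 156; q' = 1628 − 7·117 = 809.
Government outlay = subsidy × quantity = 39 × 809 = 31551.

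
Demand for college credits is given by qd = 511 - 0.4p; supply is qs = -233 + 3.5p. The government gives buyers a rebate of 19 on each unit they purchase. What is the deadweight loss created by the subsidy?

Deadweight loss = 2527/39

Pre-subsidy: 511 - 0.4p = -233 + 3.5p gives p* = 2480/13, q* = 5651/13.
With the rebate, buyers effectively pay pb = ps − 19, where ps is the price sellers receive.
Demand in terms of ps becomes qd = 511 − 0.4(ps − 19) = 518.6 - 0.4ps. Setting this equal to supply: 518.6 - 0.4ps = -233 + 3.5ps, so ps = 7516/39.
Buyers pay pb = 7516/39 − 19 = 6775/39; q' = -233 + 3.5·(7516/39) = 17219/39.
The subsidy expands output by 17219/39 − 5651/13 = 266/39 past the efficient level; on those units the gap between marginal cost and willingness to pay runs from 0 up to 19.
DWL = ½ × 19 × 266/39 = 2527/39.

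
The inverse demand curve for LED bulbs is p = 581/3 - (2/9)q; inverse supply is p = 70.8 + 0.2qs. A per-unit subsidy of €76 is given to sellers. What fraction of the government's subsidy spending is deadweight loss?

Pre-subsidy: 581/3 - (2/9)q = 70.8 + 0.2q gives q* = 291 and p* = 129.
With the subsidy, sellers receive ps = pb + 76 for each unit, where pb is the price buyers pay.
On the curves, pb = 581/3 - (2/9)q and ps = 70.8 + 0.2q; the wedge ps − pb = 76 gives 70.8 + 0.2q − (581/3 - (2/9)q) = 76, so q' = 471.
Then pb = 581/3 − (2/9)·471 = 89 and ps = 70.8 + 0.2·471 = 165.
ΔCS = ½(291 + 471)(129 − 89) = 15240; ΔPS = ½(291 + 471)(165 − 129) = 13716.
Government spending = 76 × 471 = 35796.
DWL = ½ × 76 × (471 − 291) = 6840; fraction = 6840 / 35796 = 30/157.

DWL / government spending = 30/157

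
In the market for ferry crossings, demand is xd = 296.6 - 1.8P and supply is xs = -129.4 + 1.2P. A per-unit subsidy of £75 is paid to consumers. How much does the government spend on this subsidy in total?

Government cost = £7125

Pre-subsidy: 296.6 - 1.8P = -129.4 + 1.2P gives P* = 142, x* = 41.
With the rebate, buyers effectively pay Pb = Ps − 75, where Ps is the price sellers receive.
Demand in terms of Ps becomes xd = 296.6 − 1.8(Ps − 75) = 431.6 - 1.8Ps. Setting this equal to supply: 431.6 - 1.8Ps = -129.4 + 1.2Ps, so Ps = 187.
Buyers pay Pb = 187 − 75 = 112; x' = -129.4 + 1.2·187 = 95.
Government outlay = subsidy × quantity = 75 × 95 = 7125.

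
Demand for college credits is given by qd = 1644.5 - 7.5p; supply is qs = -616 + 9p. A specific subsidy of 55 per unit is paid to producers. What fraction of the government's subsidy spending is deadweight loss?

Pre-subsidy: 1644.5 - 7.5p = -616 + 9p gives p* = 137, q* = 617.
With the subsidy, sellers receive ps = pb + 55 for each unit, where pb is the price buyers pay.
Supply in terms of pb becomes qs = -616 + 9(pb + 55) = -121 + 9pb. Setting this equal to demand: 1644.5 - 7.5pb = -121 + 9pb, so pb = 107.
Sellers receive ps = 107 + 55 = 162; q' = 1644.5 − 7.5·107 = 842.
ΔCS = ½(617 + 842)(137 − 107) = 21885; ΔPS = ½(617 + 842)(162 − 137) = 18237.5.
Government spending = 55 × 842 = 46310.
DWL = ½ × 55 × (842 − 617) = 6187.5; fraction = 6187.5 / 46310 = 225/1684.

DWL / government spending = 225/1684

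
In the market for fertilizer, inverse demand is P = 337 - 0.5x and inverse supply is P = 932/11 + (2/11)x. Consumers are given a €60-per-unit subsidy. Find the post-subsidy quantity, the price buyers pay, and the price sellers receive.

x' = 458; buyers pay €108; sellers receive €168

Pre-subsidy: 337 - 0.5x = 932/11 + (2/11)x gives x* = 370 and P* = 152.
With the rebate, buyers effectively pay Pb = Ps − 60, where Ps is the price sellers receive.
On the curves, Pb = 337 - 0.5x and Ps = 932/11 + (2/11)x; the wedge Ps − Pb = 60 gives 932/11 + (2/11)x − (337 - 0.5x) = 60, so x' = 458.
Then Pb = 337 − 0.5·458 = 108 and Ps = 932/11 + (2/11)·458 = 168.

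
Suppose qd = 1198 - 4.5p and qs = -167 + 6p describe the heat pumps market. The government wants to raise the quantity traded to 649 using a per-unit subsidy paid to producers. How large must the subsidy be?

At q = 649, invert demand for the buyer price: pb = (1198 − 649)/4.5 = 122; invert supply for the seller price: ps = (649 − (-167))/6 = 136.
The subsidy must fill the gap: s = ps − pb = 136 − 122 = 14.

Required subsidy s = 14 per unit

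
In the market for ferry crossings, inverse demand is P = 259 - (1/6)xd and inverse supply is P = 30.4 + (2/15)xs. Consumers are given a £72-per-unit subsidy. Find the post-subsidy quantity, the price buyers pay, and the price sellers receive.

x' = 1002; buyers pay £92; sellers receive £164

Pre-subsidy: 259 - (1/6)x = 30.4 + (2/15)x gives x* = 762 and P* = 132.
With the rebate, buyers effectively pay Pb = Ps − 72, where Ps is the price sellers receive.
On the curves, Pb = 259 - (1/6)x and Ps = 30.4 + (2/15)x; the wedge Ps − Pb = 72 gives 30.4 + (2/15)x − (259 - (1/6)x) = 72, so x' = 1002.
Then Pb = 259 − (1/6)·1002 = 92 and Ps = 30.4 + (2/15)·1002 = 164.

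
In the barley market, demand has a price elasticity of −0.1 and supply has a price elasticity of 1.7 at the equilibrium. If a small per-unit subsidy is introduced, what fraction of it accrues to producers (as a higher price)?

For a small subsidy around the equilibrium, the benefit split depends on the relative slopes, which at a point are proportional to the elasticities.
Buyer share = εs/(εs + |εd|) = 1.7/(1.7 + 0.1) = 17/18; seller share = |εd|/(εs + |εd|) = 1/18.
So producers capture 1/18 of the subsidy.

Producer share = 1/18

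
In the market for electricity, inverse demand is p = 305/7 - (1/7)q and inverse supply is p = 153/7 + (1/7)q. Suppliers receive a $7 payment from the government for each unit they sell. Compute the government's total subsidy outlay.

Pre-subsidy: 305/7 - (1/7)q = 153/7 + (1/7)q gives q* = 76 and p* = 229/7.
With the subsidy, sellers receive ps = pb + 7 for each unit, where pb is the price buyers pay.
On the curves, pb = 305/7 - (1/7)q and ps = 153/7 + (1/7)q; the wedge ps − pb = 7 gives 153/7 + (1/7)q − (305/7 - (1/7)q) = 7, so q' = 100.5.
Then pb = 305/7 − (1/7)·100.5 = 409/14 and ps = 153/7 + (1/7)·100.5 = 507/14.
Government outlay = subsidy × quantity = 7 × 100.5 = 703.5.

Government cost = $703.5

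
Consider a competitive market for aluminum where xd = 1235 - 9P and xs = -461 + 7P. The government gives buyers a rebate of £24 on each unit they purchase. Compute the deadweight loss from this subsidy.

Pre-subsidy: 1235 - 9P = -461 + 7P gives P* = 106, x* = 281.
With the rebate, buyers effectively pay Pb = Ps − 24, where Ps is the price sellers receive.
Demand in terms of Ps becomes xd = 1235 − 9(Ps − 24) = 1451 - 9Ps. Setting this equal to supply: 1451 - 9Ps = -461 + 7Ps, so Ps = 119.5.
Buyers pay Pb = 119.5 − 24 = 95.5; x' = -461 + 7·119.5 = 375.5.
The subsidy expands output by 375.5 − 281 = 94.5 past the efficient level; on those units the gap between marginal cost and willingness to pay runs from 0 up to 24.
DWL = ½ × 24 × 94.5 = 1134.

Deadweight loss = £1134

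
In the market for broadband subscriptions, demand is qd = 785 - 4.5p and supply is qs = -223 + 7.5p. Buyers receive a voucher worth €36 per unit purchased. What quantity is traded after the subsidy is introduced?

q' = 508.25

Pre-subsidy: 785 - 4.5p = -223 + 7.5p gives p* = 84, q* = 407.
With the rebate, buyers effectively pay pb = ps − 36, where ps is the price sellers receive.
Demand in terms of ps becomes qd = 785 − 4.5(ps − 36) = 947 - 4.5ps. Setting this equal to supply: 947 - 4.5ps = -223 + 7.5ps, so ps = 97.5.
Buyers pay pb = 97.5 − 36 = 61.5; q' = -223 + 7.5·97.5 = 508.25.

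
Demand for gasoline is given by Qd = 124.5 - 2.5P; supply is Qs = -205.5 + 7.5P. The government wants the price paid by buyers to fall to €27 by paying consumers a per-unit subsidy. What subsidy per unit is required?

At a buyer price of 27, quantity demanded is 124.5 − 2.5·27 = 57.
Sellers supply 57 only when they receive Ps with -205.5 + 7.5·Ps = 57, i.e. Ps = 35.
s = Ps − Pb = 35 − 27 = 8.

Required subsidy s = €8 per unit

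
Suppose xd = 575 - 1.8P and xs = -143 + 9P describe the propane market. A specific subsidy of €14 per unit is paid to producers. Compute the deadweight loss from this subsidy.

Deadweight loss = €147

Pre-subsidy: 575 - 1.8P = -143 + 9P gives P* = 1795/27, x* = 1366/3.
With the subsidy, sellers receive Ps = Pb + 14 for each unit, where Pb is the price buyers pay.
Supply in terms of Pb becomes xs = -143 + 9(Pb + 14) = -17 + 9Pb. Setting this equal to demand: 575 - 1.8Pb = -17 + 9Pb, so Pb = 1480/27.
Sellers receive Ps = 1480/27 + 14 = 1858/27; x' = 575 − 1.8·(1480/27) = 1429/3.
The subsidy expands output by 1429/3 − 1366/3 = 21 past the efficient level; on those units the gap between marginal cost and willingness to pay runs from 0 up to 14.
DWL = ½ × 14 × 21 = 147.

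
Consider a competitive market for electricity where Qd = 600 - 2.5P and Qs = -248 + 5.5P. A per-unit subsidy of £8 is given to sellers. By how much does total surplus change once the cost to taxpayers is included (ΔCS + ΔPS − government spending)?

Net change in total surplus = -£55

Pre-subsidy: 600 - 2.5P = -248 + 5.5P gives P* = 106, Q* = 335.
With the subsidy, sellers receive Ps = Pb + 8 for each unit, where Pb is the price buyers pay.
Supply in terms of Pb becomes Qs = -248 + 5.5(Pb + 8) = -204 + 5.5Pb. Setting this equal to demand: 600 - 2.5Pb = -204 + 5.5Pb, so Pb = 100.5.
Sellers receive Ps = 100.5 + 8 = 108.5; Q' = 600 − 2.5·100.5 = 348.75.
ΔCS = ½(335 + 348.75)(106 − 100.5) = 1880.3125; ΔPS = ½(335 + 348.75)(108.5 − 106) = 854.6875.
Government spending = 8 × 348.75 = 2790.
Net change = 1880.3125 + 854.6875 − 2790 = -55. The loss equals the DWL triangle ½·8·13.75.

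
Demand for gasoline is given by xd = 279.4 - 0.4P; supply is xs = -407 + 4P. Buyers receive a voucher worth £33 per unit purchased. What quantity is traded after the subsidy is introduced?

x' = 229

Pre-subsidy: 279.4 - 0.4P = -407 + 4P gives P* = 156, x* = 217.
With the rebate, buyers effectively pay Pb = Ps − 33, where Ps is the price sellers receive.
Demand in terms of Ps becomes xd = 279.4 − 0.4(Ps − 33) = 292.6 - 0.4Ps. Setting this equal to supply: 292.6 - 0.4Ps = -407 + 4Ps, so Ps = 159.
Buyers pay Pb = 159 − 33 = 126; x' = -407 + 4·159 = 229.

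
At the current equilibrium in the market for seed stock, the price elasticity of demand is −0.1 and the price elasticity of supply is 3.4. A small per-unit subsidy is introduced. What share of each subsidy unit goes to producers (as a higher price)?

Producer share = 1/35

For a small subsidy around the equilibrium, the benefit split depends on the relative slopes, which at a point are proportional to the elasticities.
Buyer share = εs/(εs + |εd|) = 3.4/(3.4 + 0.1) = 34/35; seller share = |εd|/(εs + |εd|) = 1/35.
So producers capture 1/35 of the subsidy.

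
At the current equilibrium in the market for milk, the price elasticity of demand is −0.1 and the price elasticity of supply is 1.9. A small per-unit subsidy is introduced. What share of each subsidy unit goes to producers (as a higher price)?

For a small subsidy around the equilibrium, the benefit split depends on the relative slopes, which at a point are proportional to the elasticities.
Buyer share = εs/(εs + |εd|) = 1.9/(1.9 + 0.1) = 0.95; seller share = |εd|/(εs + |εd|) = 0.05.
So producers capture 0.05 of the subsidy.

Producer share = 0.05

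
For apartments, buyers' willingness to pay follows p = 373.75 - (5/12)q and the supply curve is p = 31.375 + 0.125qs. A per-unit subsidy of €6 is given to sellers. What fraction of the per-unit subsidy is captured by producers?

Producer share = 3/13

Pre-subsidy: 373.75 - (5/12)q = 31.375 + 0.125q gives q* = 8217/13 and p* = 1435/13.
With the subsidy, sellers receive ps = pb + 6 for each unit, where pb is the price buyers pay.
On the curves, pb = 373.75 - (5/12)q and ps = 31.375 + 0.125q; the wedge ps − pb = 6 gives 31.375 + 0.125q − (373.75 - (5/12)q) = 6, so q' = 8361/13.
Then pb = 373.75 − (5/12)·(8361/13) = 1375/13 and ps = 31.375 + 0.125·(8361/13) = 1453/13.
Buyers' price falls by p* − pb = 1435/13 − 1375/13 = 60/13; sellers' price rises by ps − p* = 1453/13 − 1435/13 = 18/13.
So producers capture (18/13)/6 = 3/13 of each unit of subsidy.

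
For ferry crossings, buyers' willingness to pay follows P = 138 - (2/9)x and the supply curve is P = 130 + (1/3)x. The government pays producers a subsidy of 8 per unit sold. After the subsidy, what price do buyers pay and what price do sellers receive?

Buyers pay 131.6; sellers receive 139.6

Pre-subsidy: 138 - (2/9)x = 130 + (1/3)x gives x* = 14.4 and P* = 134.8.
With the subsidy, sellers receive Ps = Pb + 8 for each unit, where Pb is the price buyers pay.
On the curves, Pb = 138 - (2/9)x and Ps = 130 + (1/3)x; the wedge Ps − Pb = 8 gives 130 + (1/3)x − (138 - (2/9)x) = 8, so x' = 28.8.
Then Pb = 138 − (2/9)·28.8 = 131.6 and Ps = 130 + (1/3)·28.8 = 139.6.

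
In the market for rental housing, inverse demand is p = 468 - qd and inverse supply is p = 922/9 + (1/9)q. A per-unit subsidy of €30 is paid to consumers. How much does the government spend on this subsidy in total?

Government cost = €10680

Pre-subsidy: 468 - q = 922/9 + (1/9)q gives q* = 329 and p* = 139.
With the rebate, buyers effectively pay pb = ps − 30, where ps is the price sellers receive.
On the curves, pb = 468 - q and ps = 922/9 + (1/9)q; the wedge ps − pb = 30 gives 922/9 + (1/9)q − (468 - q) = 30, so q' = 356.
Then pb = 468 − 1·356 = 112 and ps = 922/9 + (1/9)·356 = 142.
Government outlay = subsidy × quantity = 30 × 356 = 10680.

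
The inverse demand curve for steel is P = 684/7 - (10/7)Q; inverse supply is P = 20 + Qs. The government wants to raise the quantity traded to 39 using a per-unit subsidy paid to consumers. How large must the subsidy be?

At Q = 39, from the demand curve buyers pay Pb = 684/7 − (10/7)·39 = 42; from the supply curve sellers need Ps = 20 + 1·39 = 59.
The subsidy must fill the gap: s = Ps − Pb = 59 − 42 = 17.

Required subsidy s = 17 per unit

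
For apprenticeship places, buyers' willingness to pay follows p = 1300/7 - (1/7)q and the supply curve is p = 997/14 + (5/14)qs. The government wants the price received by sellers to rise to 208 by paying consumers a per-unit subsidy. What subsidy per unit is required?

At a seller price of 208, quantity supplied is -199.4 + 2.8·208 = 383.
Buyers absorb 383 only when they pay pb = 1300/7 − (1/7)·383 = 131.
s = ps − pb = 208 − 131 = 77.

Required subsidy s = 77 per unit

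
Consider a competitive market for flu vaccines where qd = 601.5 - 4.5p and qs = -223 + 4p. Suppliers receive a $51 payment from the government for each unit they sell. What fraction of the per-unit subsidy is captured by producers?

Pre-subsidy: 601.5 - 4.5p = -223 + 4p gives p* = 97, q* = 165.
With the subsidy, sellers receive ps = pb + 51 for each unit, where pb is the price buyers pay.
Supply in terms of pb becomes qs = -223 + 4(pb + 51) = -19 + 4pb. Setting this equal to demand: 601.5 - 4.5pb = -19 + 4pb, so pb = 73.
Sellers receive ps = 73 + 51 = 124; q' = 601.5 − 4.5·73 = 273.
Buyers' price falls by p* − pb = 97 − 73 = 24; sellers' price rises by ps − p* = 124 − 97 = 27.
So producers capture 27/51 = 9/17 of each unit of subsidy.

Producer share = 9/17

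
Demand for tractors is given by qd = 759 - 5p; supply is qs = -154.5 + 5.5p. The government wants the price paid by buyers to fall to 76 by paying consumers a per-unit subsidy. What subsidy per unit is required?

At a buyer price of 76, quantity demanded is 759 − 5·76 = 379.
Sellers supply 379 only when they receive ps with -154.5 + 5.5·ps = 379, i.e. ps = 97.
s = ps − pb = 97 − 76 = 21.

Required subsidy s = 21 per unit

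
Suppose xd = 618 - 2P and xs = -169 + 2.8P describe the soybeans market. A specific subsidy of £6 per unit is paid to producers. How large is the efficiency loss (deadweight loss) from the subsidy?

Deadweight loss = £21

Pre-subsidy: 618 - 2P = -169 + 2.8P gives P* = 3935/24, x* = 3481/12.
With the subsidy, sellers receive Ps = Pb + 6 for each unit, where Pb is the price buyers pay.
Supply in terms of Pb becomes xs = -169 + 2.8(Pb + 6) = -152.2 + 2.8Pb. Setting this equal to demand: 618 - 2Pb = -152.2 + 2.8Pb, so Pb = 3851/24.
Sellers receive Ps = 3851/24 + 6 = 3995/24; x' = 618 − 2·(3851/24) = 3565/12.
The subsidy expands output by 3565/12 − 3481/12 = 7 past the efficient level; on those units the gap between marginal cost and willingness to pay runs from 0 up to 6.
DWL = ½ × 6 × 7 = 21.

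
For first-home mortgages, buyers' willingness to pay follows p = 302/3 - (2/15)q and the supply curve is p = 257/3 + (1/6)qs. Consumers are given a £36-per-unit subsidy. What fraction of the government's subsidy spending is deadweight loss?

DWL / government spending = 6/17

Pre-subsidy: 302/3 - (2/15)q = 257/3 + (1/6)q gives q* = 50 and p* = 94.
With the rebate, buyers effectively pay pb = ps − 36, where ps is the price sellers receive.
On the curves, pb = 302/3 - (2/15)q and ps = 257/3 + (1/6)q; the wedge ps − pb = 36 gives 257/3 + (1/6)q − (302/3 - (2/15)q) = 36, so q' = 170.
Then pb = 302/3 − (2/15)·170 = 78 and ps = 257/3 + (1/6)·170 = 114.
ΔCS = ½(50 + 170)(94 − 78) = 1760; ΔPS = ½(50 + 170)(114 − 94) = 2200.
Government spending = 36 × 170 = 6120.
DWL = ½ × 36 × (170 − 50) = 2160; fraction = 2160 / 6120 = 6/17.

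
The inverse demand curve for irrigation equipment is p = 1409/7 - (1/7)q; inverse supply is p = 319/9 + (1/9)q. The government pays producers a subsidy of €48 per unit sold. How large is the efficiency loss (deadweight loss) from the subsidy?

Deadweight loss = €4536

Pre-subsidy: 1409/7 - (1/7)q = 319/9 + (1/9)q gives q* = 653 and p* = 108.
With the subsidy, sellers receive ps = pb + 48 for each unit, where pb is the price buyers pay.
On the curves, pb = 1409/7 - (1/7)q and ps = 319/9 + (1/9)q; the wedge ps − pb = 48 gives 319/9 + (1/9)q − (1409/7 - (1/7)q) = 48, so q' = 842.
Then pb = 1409/7 − (1/7)·842 = 81 and ps = 319/9 + (1/9)·842 = 129.
The subsidy expands output by 842 − 653 = 189 past the efficient level; on those units the gap between marginal cost and willingness to pay runs from 0 up to 48.
DWL = ½ × 48 × 189 = 4536.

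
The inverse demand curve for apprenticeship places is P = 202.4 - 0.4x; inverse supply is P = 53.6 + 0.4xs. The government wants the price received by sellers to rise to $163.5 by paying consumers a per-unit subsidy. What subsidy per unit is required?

At a seller price of 163.5, quantity supplied is -134 + 2.5·163.5 = 274.75.
Buyers absorb 274.75 only when they pay Pb = 202.4 − 0.4·274.75 = 92.5.
s = Ps − Pb = 163.5 − 92.5 = 71.

Required subsidy s = $71 per unit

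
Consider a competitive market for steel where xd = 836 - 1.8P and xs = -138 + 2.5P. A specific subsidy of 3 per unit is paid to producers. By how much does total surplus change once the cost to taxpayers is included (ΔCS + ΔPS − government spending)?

Pre-subsidy: 836 - 1.8P = -138 + 2.5P gives P* = 9740/43, x* = 18416/43.
With the subsidy, sellers receive Ps = Pb + 3 for each unit, where Pb is the price buyers pay.
Supply in terms of Pb becomes xs = -138 + 2.5(Pb + 3) = -130.5 + 2.5Pb. Setting this equal to demand: 836 - 1.8Pb = -130.5 + 2.5Pb, so Pb = 9665/43.
Sellers receive Ps = 9665/43 + 3 = 9794/43; x' = 836 − 1.8·(9665/43) = 18551/43.
ΔCS = ½(18416/43 + 18551/43)(9740/43 − 9665/43) = 2772525/3698; ΔPS = ½(18416/43 + 18551/43)(9794/43 − 9740/43) = 998109/1849.
Government spending = 3 × 18551/43 = 55653/43.
Net change = 2772525/3698 + 998109/1849 − 55653/43 = -405/86. The loss equals the DWL triangle ½·3·135/43.

Net change in total surplus = -405/86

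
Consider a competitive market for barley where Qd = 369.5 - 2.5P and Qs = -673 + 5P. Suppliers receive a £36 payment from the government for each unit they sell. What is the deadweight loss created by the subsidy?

Pre-subsidy: 369.5 - 2.5P = -673 + 5P gives P* = 139, Q* = 22.
With the subsidy, sellers receive Ps = Pb + 36 for each unit, where Pb is the price buyers pay.
Supply in terms of Pb becomes Qs = -673 + 5(Pb + 36) = -493 + 5Pb. Setting this equal to demand: 369.5 - 2.5Pb = -493 + 5Pb, so Pb = 115.
Sellers receive Ps = 115 + 36 = 151; Q' = 369.5 − 2.5·115 = 82.
The subsidy expands output by 82 − 22 = 60 past the efficient level; on those units the gap between marginal cost and willingness to pay runs from 0 up to 36.
DWL = ½ × 36 × 60 = 1080.

Deadweight loss = £1080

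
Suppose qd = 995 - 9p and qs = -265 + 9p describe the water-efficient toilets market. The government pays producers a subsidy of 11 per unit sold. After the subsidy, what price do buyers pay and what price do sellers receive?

Pre-subsidy: 995 - 9p = -265 + 9p gives p* = 70, q* = 365.
With the subsidy, sellers receive ps = pb + 11 for each unit, where pb is the price buyers pay.
Supply in terms of pb becomes qs = -265 + 9(pb + 11) = -166 + 9pb. Setting this equal to demand: 995 - 9pb = -166 + 9pb, so pb = 64.5.
Sellers receive ps = 64.5 + 11 = 75.5; q' = 995 − 9·64.5 = 414.5.

Buyers pay 64.5; sellers receive 75.5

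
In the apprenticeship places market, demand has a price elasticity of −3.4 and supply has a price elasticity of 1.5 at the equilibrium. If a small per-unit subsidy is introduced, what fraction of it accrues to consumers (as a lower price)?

Consumer share = 15/49

For a small subsidy around the equilibrium, the benefit split depends on the relative slopes, which at a point are proportional to the elasticities.
Buyer share = εs/(εs + |εd|) = 1.5/(1.5 + 3.4) = 15/49; seller share = |εd|/(εs + |εd|) = 34/49.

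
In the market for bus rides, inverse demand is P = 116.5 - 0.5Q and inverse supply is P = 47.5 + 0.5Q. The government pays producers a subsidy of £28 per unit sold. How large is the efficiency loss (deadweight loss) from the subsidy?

Pre-subsidy: 116.5 - 0.5Q = 47.5 + 0.5Q gives Q* = 69 and P* = 82.
With the subsidy, sellers receive Ps = Pb + 28 for each unit, where Pb is the price buyers pay.
On the curves, Pb = 116.5 - 0.5Q and Ps = 47.5 + 0.5Q; the wedge Ps − Pb = 28 gives 47.5 + 0.5Q − (116.5 - 0.5Q) = 28, so Q' = 97.
Then Pb = 116.5 − 0.5·97 = 68 and Ps = 47.5 + 0.5·97 = 96.
The subsidy expands output by 97 − 69 = 28 past the efficient level; on those units the gap between marginal cost and willingness to pay runs from 0 up to 28.
DWL = ½ × 28 × 28 = 392.

Deadweight loss = £392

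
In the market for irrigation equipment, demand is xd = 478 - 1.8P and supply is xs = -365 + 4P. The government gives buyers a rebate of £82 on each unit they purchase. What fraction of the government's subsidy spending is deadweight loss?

DWL / government spending = 1476/9227

Pre-subsidy: 478 - 1.8P = -365 + 4P gives P* = 4215/29, x* = 6275/29.
With the rebate, buyers effectively pay Pb = Ps − 82, where Ps is the price sellers receive.
Demand in terms of Ps becomes xd = 478 − 1.8(Ps − 82) = 625.6 - 1.8Ps. Setting this equal to supply: 625.6 - 1.8Ps = -365 + 4Ps, so Ps = 4953/29.
Buyers pay Pb = 4953/29 − 82 = 2575/29; x' = -365 + 4·(4953/29) = 9227/29.
ΔCS = ½(6275/29 + 9227/29)(4215/29 − 2575/29) = 12711640/841; ΔPS = ½(6275/29 + 9227/29)(4953/29 − 4215/29) = 5720238/841.
Government spending = 82 × 9227/29 = 756614/29.
DWL = ½ × 82 × (9227/29 − 6275/29) = 121032/29; fraction = (121032/29) / (756614/29) = 1476/9227.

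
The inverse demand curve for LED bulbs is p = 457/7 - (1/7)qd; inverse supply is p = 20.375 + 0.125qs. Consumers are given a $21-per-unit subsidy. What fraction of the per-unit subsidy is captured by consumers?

Consumer share = 8/15

Pre-subsidy: 457/7 - (1/7)q = 20.375 + 0.125q gives q* = 503/3 and p* = 124/3.
With the rebate, buyers effectively pay pb = ps − 21, where ps is the price sellers receive.
On the curves, pb = 457/7 - (1/7)q and ps = 20.375 + 0.125q; the wedge ps − pb = 21 gives 20.375 + 0.125q − (457/7 - (1/7)q) = 21, so q' = 3691/15.
Then pb = 457/7 − (1/7)·(3691/15) = 452/15 and ps = 20.375 + 0.125·(3691/15) = 767/15.
Buyers' price falls by p* − pb = 124/3 − 452/15 = 11.2; sellers' price rises by ps − p* = 767/15 − 124/3 = 9.8.
So consumers capture 11.2/21 = 8/15 of each unit of subsidy.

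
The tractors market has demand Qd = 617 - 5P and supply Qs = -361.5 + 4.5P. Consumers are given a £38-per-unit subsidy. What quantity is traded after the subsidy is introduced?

Q' = 192

Pre-subsidy: 617 - 5P = -361.5 + 4.5P gives P* = 103, Q* = 102.
With the rebate, buyers effectively pay Pb = Ps − 38, where Ps is the price sellers receive.
Demand in terms of Ps becomes Qd = 617 − 5(Ps − 38) = 807 - 5Ps. Setting this equal to supply: 807 - 5Ps = -361.5 + 4.5Ps, so Ps = 123.
Buyers pay Pb = 123 − 38 = 85; Q' = -361.5 + 4.5·123 = 192.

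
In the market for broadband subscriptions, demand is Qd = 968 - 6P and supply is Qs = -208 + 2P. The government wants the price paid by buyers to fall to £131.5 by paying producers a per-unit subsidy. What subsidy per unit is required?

At a buyer price of 131.5, quantity demanded is 968 − 6·131.5 = 179.
Sellers supply 179 only when they receive Ps with -208 + 2·Ps = 179, i.e. Ps = 193.5.
s = Ps − Pb = 193.5 − 131.5 = 62.

Required subsidy s = £62 per unit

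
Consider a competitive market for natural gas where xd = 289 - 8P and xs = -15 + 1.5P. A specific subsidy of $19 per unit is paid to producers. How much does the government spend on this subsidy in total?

Government cost = $1083

Pre-subsidy: 289 - 8P = -15 + 1.5P gives P* = 32, x* = 33.
With the subsidy, sellers receive Ps = Pb + 19 for each unit, where Pb is the price buyers pay.
Supply in terms of Pb becomes xs = -15 + 1.5(Pb + 19) = 13.5 + 1.5Pb. Setting this equal to demand: 289 - 8Pb = 13.5 + 1.5Pb, so Pb = 29.
Sellers receive Ps = 29 + 19 = 48; x' = 289 − 8·29 = 57.
Government outlay = subsidy × quantity = 19 × 57 = 1083.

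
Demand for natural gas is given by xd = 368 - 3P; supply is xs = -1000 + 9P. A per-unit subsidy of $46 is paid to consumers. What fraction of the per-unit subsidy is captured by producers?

Pre-subsidy: 368 - 3P = -1000 + 9P gives P* = 114, x* = 26.
With the rebate, buyers effectively pay Pb = Ps − 46, where Ps is the price sellers receive.
Demand in terms of Ps becomes xd = 368 − 3(Ps − 46) = 506 - 3Ps. Setting this equal to supply: 506 - 3Ps = -1000 + 9Ps, so Ps = 125.5.
Buyers pay Pb = 125.5 − 46 = 79.5; x' = -1000 + 9·125.5 = 129.5.
Buyers' price falls by P* − Pb = 114 − 79.5 = 34.5; sellers' price rises by Ps − P* = 125.5 − 114 = 11.5.
So producers capture 11.5/46 = 0.25 of each unit of subsidy.

Producer share = 0.25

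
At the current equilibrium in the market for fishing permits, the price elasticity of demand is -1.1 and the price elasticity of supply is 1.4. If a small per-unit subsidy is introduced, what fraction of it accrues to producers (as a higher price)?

Producer share = 0.44

For a small subsidy around the equilibrium, the benefit split depends on the relative slopes, which at a point are proportional to the elasticities.
Buyer share = εs/(εs + |εd|) = 1.4/(1.4 + 1.1) = 0.56; seller share = |εd|/(εs + |εd|) = 0.44.
So producers capture 0.44 of the subsidy.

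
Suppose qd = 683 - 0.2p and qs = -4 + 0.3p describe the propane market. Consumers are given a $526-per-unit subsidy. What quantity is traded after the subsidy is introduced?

q' = 471.32

Pre-subsidy: 683 - 0.2p = -4 + 0.3p gives p* = 1374, q* = 408.2.
With the rebate, buyers effectively pay pb = ps − 526, where ps is the price sellers receive.
Demand in terms of ps becomes qd = 683 − 0.2(ps − 526) = 788.2 - 0.2ps. Setting this equal to supply: 788.2 - 0.2ps = -4 + 0.3ps, so ps = 1584.4.
Buyers pay pb = 1584.4 − 526 = 1058.4; q' = -4 + 0.3·1584.4 = 471.32.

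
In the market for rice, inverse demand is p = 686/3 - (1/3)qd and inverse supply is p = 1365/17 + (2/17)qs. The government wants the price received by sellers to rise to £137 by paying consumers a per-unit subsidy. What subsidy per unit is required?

At a seller price of 137, quantity supplied is -682.5 + 8.5·137 = 482.
Buyers absorb 482 only when they pay pb = 686/3 − (1/3)·482 = 68.
s = ps − pb = 137 − 68 = 69.

Required subsidy s = £69 per unit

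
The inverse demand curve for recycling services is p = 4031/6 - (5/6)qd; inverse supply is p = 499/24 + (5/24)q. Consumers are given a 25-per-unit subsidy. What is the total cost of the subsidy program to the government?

Pre-subsidy: 4031/6 - (5/6)q = 499/24 + (5/24)q gives q* = 625 and p* = 151.
With the rebate, buyers effectively pay pb = ps − 25, where ps is the price sellers receive.
On the curves, pb = 4031/6 - (5/6)q and ps = 499/24 + (5/24)q; the wedge ps − pb = 25 gives 499/24 + (5/24)q − (4031/6 - (5/6)q) = 25, so q' = 649.
Then pb = 4031/6 − (5/6)·649 = 131 and ps = 499/24 + (5/24)·649 = 156.
Government outlay = subsidy × quantity = 25 × 649 = 16225.

Government cost = 16225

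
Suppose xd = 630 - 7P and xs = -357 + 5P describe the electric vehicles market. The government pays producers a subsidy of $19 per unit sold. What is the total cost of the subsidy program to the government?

Pre-subsidy: 630 - 7P = -357 + 5P gives P* = 82.25, x* = 54.25.
With the subsidy, sellers receive Ps = Pb + 19 for each unit, where Pb is the price buyers pay.
Supply in terms of Pb becomes xs = -357 + 5(Pb + 19) = -262 + 5Pb. Setting this equal to demand: 630 - 7Pb = -262 + 5Pb, so Pb = 223/3.
Sellers receive Ps = 223/3 + 19 = 280/3; x' = 630 − 7·(223/3) = 329/3.
Government outlay = subsidy × quantity = 19 × 329/3 = 6251/3.

Government cost = 6251/3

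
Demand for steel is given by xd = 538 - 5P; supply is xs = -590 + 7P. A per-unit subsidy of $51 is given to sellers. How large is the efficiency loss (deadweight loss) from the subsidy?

Pre-subsidy: 538 - 5P = -590 + 7P gives P* = 94, x* = 68.
With the subsidy, sellers receive Ps = Pb + 51 for each unit, where Pb is the price buyers pay.
Supply in terms of Pb becomes xs = -590 + 7(Pb + 51) = -233 + 7Pb. Setting this equal to demand: 538 - 5Pb = -233 + 7Pb, so Pb = 64.25.
Sellers receive Ps = 64.25 + 51 = 115.25; x' = 538 − 5·64.25 = 216.75.
The subsidy expands output by 216.75 − 68 = 148.75 past the efficient level; on those units the gap between marginal cost and willingness to pay runs from 0 up to 51.
DWL = ½ × 51 × 148.75 = 3793.125.

Deadweight loss = $3793.125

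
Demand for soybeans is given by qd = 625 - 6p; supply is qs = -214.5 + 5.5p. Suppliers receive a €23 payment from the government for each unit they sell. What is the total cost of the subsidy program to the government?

Government cost = €5819

Pre-subsidy: 625 - 6p = -214.5 + 5.5p gives p* = 73, q* = 187.
With the subsidy, sellers receive ps = pb + 23 for each unit, where pb is the price buyers pay.
Supply in terms of pb becomes qs = -214.5 + 5.5(pb + 23) = -88 + 5.5pb. Setting this equal to demand: 625 - 6pb = -88 + 5.5pb, so pb = 62.
Sellers receive ps = 62 + 23 = 85; q' = 625 − 6·62 = 253.
Government outlay = subsidy × quantity = 23 × 253 = 5819.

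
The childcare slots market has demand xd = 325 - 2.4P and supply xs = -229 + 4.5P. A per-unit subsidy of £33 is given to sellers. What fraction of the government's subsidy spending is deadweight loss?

Pre-subsidy: 325 - 2.4P = -229 + 4.5P gives P* = 5540/69, x* = 3043/23.
With the subsidy, sellers receive Ps = Pb + 33 for each unit, where Pb is the price buyers pay.
Supply in terms of Pb becomes xs = -229 + 4.5(Pb + 33) = -80.5 + 4.5Pb. Setting this equal to demand: 325 - 2.4Pb = -80.5 + 4.5Pb, so Pb = 4055/69.
Sellers receive Ps = 4055/69 + 33 = 6332/69; x' = 325 − 2.4·(4055/69) = 4231/23.
ΔCS = ½(3043/23 + 4231/23)(5540/69 − 4055/69) = 1800315/529; ΔPS = ½(3043/23 + 4231/23)(6332/69 − 5540/69) = 960168/529.
Government spending = 33 × 4231/23 = 139623/23.
DWL = ½ × 33 × (4231/23 − 3043/23) = 19602/23; fraction = (19602/23) / (139623/23) = 594/4231.

DWL / government spending = 594/4231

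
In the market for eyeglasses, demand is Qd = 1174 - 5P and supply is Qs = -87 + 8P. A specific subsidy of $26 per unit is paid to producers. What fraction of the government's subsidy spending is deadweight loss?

Pre-subsidy: 1174 - 5P = -87 + 8P gives P* = 97, Q* = 689.
With the subsidy, sellers receive Ps = Pb + 26 for each unit, where Pb is the price buyers pay.
Supply in terms of Pb becomes Qs = -87 + 8(Pb + 26) = 121 + 8Pb. Setting this equal to demand: 1174 - 5Pb = 121 + 8Pb, so Pb = 81.
Sellers receive Ps = 81 + 26 = 107; Q' = 1174 − 5·81 = 769.
ΔCS = ½(689 + 769)(97 − 81) = 11664; ΔPS = ½(689 + 769)(107 − 97) = 7290.
Government spending = 26 × 769 = 19994.
DWL = ½ × 26 × (769 − 689) = 1040; fraction = 1040 / 19994 = 40/769.

DWL / government spending = 40/769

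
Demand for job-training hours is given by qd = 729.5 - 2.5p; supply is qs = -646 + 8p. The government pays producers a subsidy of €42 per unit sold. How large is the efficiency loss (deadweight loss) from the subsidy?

Deadweight loss = €1680

Pre-subsidy: 729.5 - 2.5p = -646 + 8p gives p* = 131, q* = 402.
With the subsidy, sellers receive ps = pb + 42 for each unit, where pb is the price buyers pay.
Supply in terms of pb becomes qs = -646 + 8(pb + 42) = -310 + 8pb. Setting this equal to demand: 729.5 - 2.5pb = -310 + 8pb, so pb = 99.
Sellers receive ps = 99 + 42 = 141; q' = 729.5 − 2.5·99 = 482.
The subsidy expands output by 482 − 402 = 80 past the efficient level; on those units the gap between marginal cost and willingness to pay runs from 0 up to 42.
DWL = ½ × 42 × 80 = 1680.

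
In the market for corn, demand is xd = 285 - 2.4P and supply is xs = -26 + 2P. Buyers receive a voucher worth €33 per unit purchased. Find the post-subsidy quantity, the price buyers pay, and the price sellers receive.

Pre-subsidy: 285 - 2.4P = -26 + 2P gives P* = 1555/22, x* = 1269/11.
With the rebate, buyers effectively pay Pb = Ps − 33, where Ps is the price sellers receive.
Demand in terms of Ps becomes xd = 285 − 2.4(Ps − 33) = 364.2 - 2.4Ps. Setting this equal to supply: 364.2 - 2.4Ps = -26 + 2Ps, so Ps = 1951/22.
Buyers pay Pb = 1951/22 − 33 = 1225/22; x' = -26 + 2·(1951/22) = 1665/11.

x' = 1665/11; buyers pay 1225/22; sellers receive 1951/22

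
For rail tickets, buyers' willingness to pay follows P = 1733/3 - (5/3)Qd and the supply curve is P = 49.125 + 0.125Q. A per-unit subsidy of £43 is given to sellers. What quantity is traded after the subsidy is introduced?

Pre-subsidy: 1733/3 - (5/3)Q = 49.125 + 0.125Q gives Q* = 295 and P* = 86.
With the subsidy, sellers receive Ps = Pb + 43 for each unit, where Pb is the price buyers pay.
On the curves, Pb = 1733/3 - (5/3)Q and Ps = 49.125 + 0.125Q; the wedge Ps − Pb = 43 gives 49.125 + 0.125Q − (1733/3 - (5/3)Q) = 43, so Q' = 319.
Then Pb = 1733/3 − (5/3)·319 = 46 and Ps = 49.125 + 0.125·319 = 89.

Q' = 319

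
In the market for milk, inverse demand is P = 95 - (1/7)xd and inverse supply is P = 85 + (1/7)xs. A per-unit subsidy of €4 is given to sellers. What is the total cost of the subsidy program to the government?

Government cost = €196

Pre-subsidy: 95 - (1/7)x = 85 + (1/7)x gives x* = 35 and P* = 90.
With the subsidy, sellers receive Ps = Pb + 4 for each unit, where Pb is the price buyers pay.
On the curves, Pb = 95 - (1/7)x and Ps = 85 + (1/7)x; the wedge Ps − Pb = 4 gives 85 + (1/7)x − (95 - (1/7)x) = 4, so x' = 49.
Then Pb = 95 − (1/7)·49 = 88 and Ps = 85 + (1/7)·49 = 92.
Government outlay = subsidy × quantity = 4 × 49 = 196.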